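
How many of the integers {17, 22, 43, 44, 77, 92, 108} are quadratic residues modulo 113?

(17/113) = -1 → non-residue.
(22/113) = +1 → QR.
(43/113) = -1 → non-residue.
(44/113) = +1 → QR.
(77/113) = +1 → QR.
(92/113) = -1 → non-residue.
(108/113) = -1 → non-residue.
Total quadratic residues among the 7: 3.

3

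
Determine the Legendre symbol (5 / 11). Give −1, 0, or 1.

Reciprocity: 5 ≡ 1 and 11 ≡ 3 (mod 4), so (5/11) = +(11/5).
Reduce top mod 5: now compute (1/5).
Reached (1/5) = 1. Collecting the sign flips along the way, the symbol is +1.

1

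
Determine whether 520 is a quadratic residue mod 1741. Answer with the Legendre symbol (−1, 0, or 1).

-1

Pull out 2^3: since 1741 ≡ 5 (mod 8), (2/1741) = -1, so (2/1741)^3 = -1.
Reciprocity: 65 ≡ 1 and 1741 ≡ 1 (mod 4), so (65/1741) = +(1741/65).
Reduce top mod 65: now compute (51/65).
Reciprocity: 51 ≡ 3 and 65 ≡ 1 (mod 4), so (51/65) = +(65/51).
Reduce top mod 51: now compute (14/51).
Pull out 2: since 51 ≡ 3 (mod 8), (2/51) = -1.
Reciprocity: 7 ≡ 3 and 51 ≡ 3 (mod 4), so (7/51) = −(51/7).
Reduce top mod 7: now compute (2/7).
Pull out 2: since 7 ≡ 7 (mod 8), (2/7) = +1.
Reached (1/7) = 1. Collecting the sign flips along the way, the symbol is -1.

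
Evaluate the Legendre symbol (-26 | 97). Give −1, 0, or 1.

-1

Euler's criterion: (-26/97) ≡ 71^48 (mod 97).
71^2 ≡ 94 (mod 97)
71^4 ≡ 9 (mod 97)
71^8 ≡ 81 (mod 97)
71^16 ≡ 62 (mod 97)
71^32 ≡ 61 (mod 97)
71^48 = 71^(32+16) ≡ 96 (mod 97).
Result is 96 ≡ −1, so (-26/97) = −1.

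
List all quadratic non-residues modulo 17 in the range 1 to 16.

3, 5, 6, 7, 10, 11, 12, 14

Square k = 1,…,8 (k and 17−k give the same square):
1²=1, 2²=4, 3²=9, 4²=16, 5²≡8, 6²≡2, 7²≡15, 8²≡13 (mod 17).
The residues are {1, 2, 4, 8, 9, 13, 15, 16}; the non-residues are the remaining 8 nonzero classes.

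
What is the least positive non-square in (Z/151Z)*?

3

(2/151) = +1, so 2 is a residue.
(3/151) = −1, so 3 is the smallest positive non-residue mod 151.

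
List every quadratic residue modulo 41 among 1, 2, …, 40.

1 2 4 5 8 9 10 16 18 20 21 23 25 31 32 33 36 37 39 40

Square k = 1,…,20 (k and 41−k give the same square):
1²=1, 2²=4, 3²=9, 4²=16, 5²=25, 6²=36, 7²≡8, 8²≡23, 9²≡40, 10²≡18, 11²≡39, 12²≡21, 13²≡5, 14²≡32, 15²≡20, 16²≡10, 17²≡2, 18²≡37, 19²≡33, 20²≡31 (mod 41).
So the quadratic residues mod 41 are {1, 2, 4, 5, 8, 9, 10, 16, 18, 20, 21, 23, 25, 31, 32, 33, 36, 37, 39, 40}.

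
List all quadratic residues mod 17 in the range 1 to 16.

Square k = 1,…,8 (k and 17−k give the same square):
1²=1, 2²=4, 3²=9, 4²=16, 5²≡8, 6²≡2, 7²≡15, 8²≡13 (mod 17).
So the quadratic residues mod 17 are {1, 2, 4, 8, 9, 13, 15, 16}.

1,2,4,8,9,13,15,16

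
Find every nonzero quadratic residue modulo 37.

1 3 4 7 9 10 11 12 16 21 25 26 27 28 30 33 34 36

Square k = 1,…,18 (k and 37−k give the same square):
1²=1, 2²=4, 3²=9, 4²=16, 5²=25, 6²=36, 7²≡12, 8²≡27, 9²≡7, 10²≡26, 11²≡10, 12²≡33, 13²≡21, 14²≡11, 15²≡3, 16²≡34, 17²≡30, 18²≡28 (mod 37).
So the quadratic residues mod 37 are {1, 3, 4, 7, 9, 10, 11, 12, 16, 21, 25, 26, 27, 28, 30, 33, 34, 36}.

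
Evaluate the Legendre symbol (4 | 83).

Pull out 2^2: since 83 ≡ 3 (mod 8), (2/83) = -1, so (2/83)^2 = +1.
Reached (1/83) = 1. Collecting the sign flips along the way, the symbol is +1.

1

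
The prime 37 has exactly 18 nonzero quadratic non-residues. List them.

2,5,6,8,13,14,15,17,18,19,20,22,23,24,29,31,32,35

Square k = 1,…,18 (k and 37−k give the same square):
1²=1, 2²=4, 3²=9, 4²=16, 5²=25, 6²=36, 7²≡12, 8²≡27, 9²≡7, 10²≡26, 11²≡10, 12²≡33, 13²≡21, 14²≡11, 15²≡3, 16²≡34, 17²≡30, 18²≡28 (mod 37).
The residues are {1, 3, 4, 7, 9, 10, 11, 12, 16, 21, 25, 26, 27, 28, 30, 33, 34, 36}; the non-residues are the remaining 18 nonzero classes.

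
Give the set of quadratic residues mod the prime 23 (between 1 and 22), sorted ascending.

Square k = 1,…,11 (k and 23−k give the same square):
1²=1, 2²=4, 3²=9, 4²=16, 5²≡2, 6²≡13, 7²≡3, 8²≡18, 9²≡12, 10²≡8, 11²≡6 (mod 23).
So the quadratic residues mod 23 are {1, 2, 3, 4, 6, 8, 9, 12, 13, 16, 18}.

1, 2, 3, 4, 6, 8, 9, 12, 13, 16, 18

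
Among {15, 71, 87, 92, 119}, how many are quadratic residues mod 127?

3

(15/127) = +1 → QR.
(71/127) = +1 → QR.
(87/127) = +1 → QR.
(92/127) = -1 → non-residue.
(119/127) = -1 → non-residue.
Total quadratic residues among the 5: 3.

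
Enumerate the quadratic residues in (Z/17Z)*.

1, 2, 4, 8, 9, 13, 15, 16

Square k = 1,…,8 (k and 17−k give the same square):
1²=1, 2²=4, 3²=9, 4²=16, 5²≡8, 6²≡2, 7²≡15, 8²≡13 (mod 17).
So the quadratic residues mod 17 are {1, 2, 4, 8, 9, 13, 15, 16}.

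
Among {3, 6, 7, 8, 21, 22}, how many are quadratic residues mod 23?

3

(3/23) = +1 → QR.
(6/23) = +1 → QR.
(7/23) = -1 → non-residue.
(8/23) = +1 → QR.
(21/23) = -1 → non-residue.
(22/23) = -1 → non-residue.
Total quadratic residues among the 6: 3.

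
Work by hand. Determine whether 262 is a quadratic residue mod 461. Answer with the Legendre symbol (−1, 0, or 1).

Pull out 2: since 461 ≡ 5 (mod 8), (2/461) = -1.
Reciprocity: 131 ≡ 3 and 461 ≡ 1 (mod 4), so (131/461) = +(461/131).
Reduce top mod 131: now compute (68/131).
Pull out 2^2: since 131 ≡ 3 (mod 8), (2/131) = -1, so (2/131)^2 = +1.
Reciprocity: 17 ≡ 1 and 131 ≡ 3 (mod 4), so (17/131) = +(131/17).
Reduce top mod 17: now compute (12/17).
Pull out 2^2: since 17 ≡ 1 (mod 8), (2/17) = +1, so (2/17)^2 = +1.
Reciprocity: 3 ≡ 3 and 17 ≡ 1 (mod 4), so (3/17) = +(17/3).
Reduce top mod 3: now compute (2/3).
Pull out 2: since 3 ≡ 3 (mod 8), (2/3) = -1.
Reached (1/3) = 1. Collecting the sign flips along the way, the symbol is +1.

1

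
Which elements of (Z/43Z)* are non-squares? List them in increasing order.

Square k = 1,…,21 (k and 43−k give the same square):
1²=1, 2²=4, 3²=9, 4²=16, 5²=25, 6²=36, 7²≡6, 8²≡21, 9²≡38, 10²≡14, 11²≡35, 12²≡15, 13²≡40, 14²≡24, 15²≡10, 16²≡41, 17²≡31, 18²≡23, 19²≡17, 20²≡13, 21²≡11 (mod 43).
The residues are {1, 4, 6, 9, 10, 11, 13, 14, 15, 16, 17, 21, 23, 24, 25, 31, 35, 36, 38, 40, 41}; the non-residues are the remaining 21 nonzero classes.

2,3,5,7,8,12,18,19,20,22,26,27,28,29,30,32,33,34,37,39,42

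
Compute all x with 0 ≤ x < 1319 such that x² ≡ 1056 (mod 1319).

Since 1319 ≡ 3 (mod 4), a square root of 1056 is 1056^((1319+1)/4) = 1056^330 mod 1319.
Repeated squaring: 1056^2≡581, 1056^4≡1216, 1056^8≡57, 1056^16≡611, 1056^32≡44, 1056^64≡617, 1056^128≡817, 1056^256≡75 (mod 1319).
1056^330 = 1056^(256+64+8+2) ≡ 1111 (mod 1319).
Check: 1111² = 1234321 ≡ 1056 (mod 1319). The two roots are 208 and 1111.

208, 1111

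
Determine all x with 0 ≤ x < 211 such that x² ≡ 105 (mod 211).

Since 211 ≡ 3 (mod 4), a square root of 105 is 105^((211+1)/4) = 105^53 mod 211.
Repeated squaring: 105^2≡53, 105^4≡66, 105^8≡136, 105^16≡139, 105^32≡120 (mod 211).
105^53 = 105^(32+16+4+1) ≡ 59 (mod 211).
Check: 59² = 3481 ≡ 105 (mod 211). The two roots are 59 and 152.

59, 152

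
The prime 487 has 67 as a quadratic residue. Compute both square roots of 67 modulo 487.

206, 281

Since 487 ≡ 3 (mod 4), a square root of 67 is 67^((487+1)/4) = 67^122 mod 487.
Repeated squaring: 67^2≡106, 67^4≡35, 67^8≡251, 67^16≡178, 67^32≡29, 67^64≡354 (mod 487).
67^122 = 67^(64+32+16+8+2) ≡ 206 (mod 487).
Check: 206² = 42436 ≡ 67 (mod 487). The two roots are 206 and 281.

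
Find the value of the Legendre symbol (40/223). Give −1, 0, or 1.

Euler's criterion: (40/223) ≡ 40^111 (mod 223).
40^2 ≡ 39 (mod 223)
40^4 ≡ 183 (mod 223)
40^8 ≡ 39 (mod 223)
40^16 ≡ 183 (mod 223)
40^32 ≡ 39 (mod 223)
40^64 ≡ 183 (mod 223)
40^111 = 40^(64+32+8+4+2+1) ≡ 222 (mod 223).
Result is 222 ≡ −1, so (40/223) = −1.

-1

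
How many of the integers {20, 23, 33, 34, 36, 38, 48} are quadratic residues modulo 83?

5

(20/83) = -1 → non-residue.
(23/83) = +1 → QR.
(33/83) = +1 → QR.
(34/83) = -1 → non-residue.
(36/83) = +1 → QR.
(38/83) = +1 → QR.
(48/83) = +1 → QR.
Total quadratic residues among the 7: 5.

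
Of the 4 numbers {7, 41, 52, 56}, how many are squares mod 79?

1

(7/79) = -1 → non-residue.
(41/79) = -1 → non-residue.
(52/79) = +1 → QR.
(56/79) = -1 → non-residue.
Total quadratic residues among the 4: 1.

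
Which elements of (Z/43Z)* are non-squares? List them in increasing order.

2 3 5 7 8 12 18 19 20 22 26 27 28 29 30 32 33 34 37 39 42

Square k = 1,…,21 (k and 43−k give the same square):
1²=1, 2²=4, 3²=9, 4²=16, 5²=25, 6²=36, 7²≡6, 8²≡21, 9²≡38, 10²≡14, 11²≡35, 12²≡15, 13²≡40, 14²≡24, 15²≡10, 16²≡41, 17²≡31, 18²≡23, 19²≡17, 20²≡13, 21²≡11 (mod 43).
The residues are {1, 4, 6, 9, 10, 11, 13, 14, 15, 16, 17, 21, 23, 24, 25, 31, 35, 36, 38, 40, 41}; the non-residues are the remaining 21 nonzero classes.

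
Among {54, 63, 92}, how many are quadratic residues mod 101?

2

(54/101) = +1 → QR.
(63/101) = -1 → non-residue.
(92/101) = +1 → QR.
Total quadratic residues among the 3: 2.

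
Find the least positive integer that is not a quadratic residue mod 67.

(2/67) = −1, so 2 is the smallest positive non-residue mod 67.

2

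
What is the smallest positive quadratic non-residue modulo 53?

(2/53) = −1, so 2 is the smallest positive non-residue mod 53.

2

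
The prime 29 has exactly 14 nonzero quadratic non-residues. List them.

2, 3, 8, 10, 11, 12, 14, 15, 17, 18, 19, 21, 26, 27

Square k = 1,…,14 (k and 29−k give the same square):
1²=1, 2²=4, 3²=9, 4²=16, 5²=25, 6²≡7, 7²≡20, 8²≡6, 9²≡23, 10²≡13, 11²≡5, 12²≡28, 13²≡24, 14²≡22 (mod 29).
The residues are {1, 4, 5, 6, 7, 9, 13, 16, 20, 22, 23, 24, 25, 28}; the non-residues are the remaining 14 nonzero classes.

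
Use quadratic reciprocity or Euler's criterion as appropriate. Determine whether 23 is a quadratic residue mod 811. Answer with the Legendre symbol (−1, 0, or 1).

-1

Reciprocity: 23 ≡ 3 and 811 ≡ 3 (mod 4), so (23/811) = −(811/23).
Reduce top mod 23: now compute (6/23).
Pull out 2: since 23 ≡ 7 (mod 8), (2/23) = +1.
Reciprocity: 3 ≡ 3 and 23 ≡ 3 (mod 4), so (3/23) = −(23/3).
Reduce top mod 3: now compute (2/3).
Pull out 2: since 3 ≡ 3 (mod 8), (2/3) = -1.
Reached (1/3) = 1. Collecting the sign flips along the way, the symbol is -1.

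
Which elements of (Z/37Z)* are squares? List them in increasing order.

Square k = 1,…,18 (k and 37−k give the same square):
1²=1, 2²=4, 3²=9, 4²=16, 5²=25, 6²=36, 7²≡12, 8²≡27, 9²≡7, 10²≡26, 11²≡10, 12²≡33, 13²≡21, 14²≡11, 15²≡3, 16²≡34, 17²≡30, 18²≡28 (mod 37).
So the quadratic residues mod 37 are {1, 3, 4, 7, 9, 10, 11, 12, 16, 21, 25, 26, 27, 28, 30, 33, 34, 36}.

1 3 4 7 9 10 11 12 16 21 25 26 27 28 30 33 34 36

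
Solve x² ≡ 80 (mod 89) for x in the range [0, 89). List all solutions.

13, 76

89 ≡ 1 (mod 4), so we find a root by search.
Trying successive values, 13² = 169 ≡ 80 (mod 89). The other root is 89 − 13 = 76.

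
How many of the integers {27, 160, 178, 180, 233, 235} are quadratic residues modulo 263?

4

(27/263) = +1 → QR.
(160/263) = -1 → non-residue.
(178/263) = +1 → QR.
(180/263) = -1 → non-residue.
(233/263) = +1 → QR.
(235/263) = +1 → QR.
Total quadratic residues among the 6: 4.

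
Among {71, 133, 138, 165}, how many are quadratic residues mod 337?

1

(71/337) = -1 → non-residue.
(133/337) = -1 → non-residue.
(138/337) = -1 → non-residue.
(165/337) = +1 → QR.
Total quadratic residues among the 4: 1.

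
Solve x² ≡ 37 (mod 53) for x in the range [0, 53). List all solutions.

14, 39

53 ≡ 1 (mod 4), so we find a root by search.
Trying successive values, 14² = 196 ≡ 37 (mod 53). The other root is 53 − 14 = 39.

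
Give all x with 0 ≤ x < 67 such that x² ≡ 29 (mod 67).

Since 67 ≡ 3 (mod 4), a square root of 29 is 29^((67+1)/4) = 29^17 mod 67.
Repeated squaring: 29^2≡37, 29^4≡29, 29^8≡37, 29^16≡29 (mod 67).
29^17 = 29^(16+1) ≡ 37 (mod 67).
Check: 37² = 1369 ≡ 29 (mod 67). The two roots are 30 and 37.

30, 37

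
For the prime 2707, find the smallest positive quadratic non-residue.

2

(2/2707) = −1, so 2 is the smallest positive non-residue mod 2707.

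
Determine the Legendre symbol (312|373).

Pull out 2^3: since 373 ≡ 5 (mod 8), (2/373) = -1, so (2/373)^3 = -1.
Reciprocity: 39 ≡ 3 and 373 ≡ 1 (mod 4), so (39/373) = +(373/39).
Reduce top mod 39: now compute (22/39).
Pull out 2: since 39 ≡ 7 (mod 8), (2/39) = +1.
Reciprocity: 11 ≡ 3 and 39 ≡ 3 (mod 4), so (11/39) = −(39/11).
Reduce top mod 11: now compute (6/11).
Pull out 2: since 11 ≡ 3 (mod 8), (2/11) = -1.
Reciprocity: 3 ≡ 3 and 11 ≡ 3 (mod 4), so (3/11) = −(11/3).
Reduce top mod 3: now compute (2/3).
Pull out 2: since 3 ≡ 3 (mod 8), (2/3) = -1.
Reached (1/3) = 1. Collecting the sign flips along the way, the symbol is -1.

-1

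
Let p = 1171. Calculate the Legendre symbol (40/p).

-1

Euler's criterion: (40/1171) ≡ 40^585 (mod 1171).
40^2 ≡ 429 (mod 1171)
40^4 ≡ 194 (mod 1171)
40^8 ≡ 164 (mod 1171)
40^16 ≡ 1134 (mod 1171)
40^32 ≡ 198 (mod 1171)
40^64 ≡ 561 (mod 1171)
40^128 ≡ 893 (mod 1171)
40^256 ≡ 1169 (mod 1171)
40^512 ≡ 4 (mod 1171)
40^585 = 40^(512+64+8+1) ≡ 1170 (mod 1171).
Result is 1170 ≡ −1, so (40/1171) = −1.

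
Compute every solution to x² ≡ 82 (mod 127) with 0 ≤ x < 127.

Since 127 ≡ 3 (mod 4), a square root of 82 is 82^((127+1)/4) = 82^32 mod 127.
Repeated squaring: 82^2≡120, 82^4≡49, 82^8≡115, 82^16≡17, 82^32≡35 (mod 127).
82^32 = 82^(32) ≡ 35 (mod 127).
Check: 35² = 1225 ≡ 82 (mod 127). The two roots are 35 and 92.

35, 92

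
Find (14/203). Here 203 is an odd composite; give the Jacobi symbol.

0

Pull out 2: since 203 ≡ 3 (mod 8), (2/203) = -1.
Reciprocity: 7 ≡ 3 and 203 ≡ 3 (mod 4), so (7/203) = −(203/7).
Reduce top mod 7: now compute (0/7).
Top reduces to 0: gcd > 1, so the symbol is 0.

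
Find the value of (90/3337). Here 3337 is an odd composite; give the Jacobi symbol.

Pull out 2: since 3337 ≡ 1 (mod 8), (2/3337) = +1.
Reciprocity: 45 ≡ 1 and 3337 ≡ 1 (mod 4), so (45/3337) = +(3337/45).
Reduce top mod 45: now compute (7/45).
Reciprocity: 7 ≡ 3 and 45 ≡ 1 (mod 4), so (7/45) = +(45/7).
Reduce top mod 7: now compute (3/7).
Reciprocity: 3 ≡ 3 and 7 ≡ 3 (mod 4), so (3/7) = −(7/3).
Reduce top mod 3: now compute (1/3).
Reached (1/3) = 1. Collecting the sign flips along the way, the symbol is -1.

-1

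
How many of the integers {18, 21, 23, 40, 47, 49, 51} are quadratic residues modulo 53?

3

(18/53) = -1 → non-residue.
(21/53) = -1 → non-residue.
(23/53) = -1 → non-residue.
(40/53) = +1 → QR.
(47/53) = +1 → QR.
(49/53) = +1 → QR.
(51/53) = -1 → non-residue.
Total quadratic residues among the 7: 3.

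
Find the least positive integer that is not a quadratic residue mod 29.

2

(2/29) = −1, so 2 is the smallest positive non-residue mod 29.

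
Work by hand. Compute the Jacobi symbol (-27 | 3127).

1

First reduce: -27 ≡ 3100 (mod 3127).
Pull out 2^2: since 3127 ≡ 7 (mod 8), (2/3127) = +1, so (2/3127)^2 = +1.
Reciprocity: 775 ≡ 3 and 3127 ≡ 3 (mod 4), so (775/3127) = −(3127/775).
Reduce top mod 775: now compute (27/775).
Reciprocity: 27 ≡ 3 and 775 ≡ 3 (mod 4), so (27/775) = −(775/27).
Reduce top mod 27: now compute (19/27).
Reciprocity: 19 ≡ 3 and 27 ≡ 3 (mod 4), so (19/27) = −(27/19).
Reduce top mod 19: now compute (8/19).
Pull out 2^3: since 19 ≡ 3 (mod 8), (2/19) = -1, so (2/19)^3 = -1.
Reached (1/19) = 1. Collecting the sign flips along the way, the symbol is +1.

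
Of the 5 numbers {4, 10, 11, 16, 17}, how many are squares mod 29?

(4/29) = +1 → QR.
(10/29) = -1 → non-residue.
(11/29) = -1 → non-residue.
(16/29) = +1 → QR.
(17/29) = -1 → non-residue.
Total quadratic residues among the 5: 2.

2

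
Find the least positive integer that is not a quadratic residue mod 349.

(2/349) = −1, so 2 is the smallest positive non-residue mod 349.

2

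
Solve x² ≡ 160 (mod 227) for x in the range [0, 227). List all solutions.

Since 227 ≡ 3 (mod 4), a square root of 160 is 160^((227+1)/4) = 160^57 mod 227.
Repeated squaring: 160^2≡176, 160^4≡104, 160^8≡147, 160^16≡44, 160^32≡120 (mod 227).
160^57 = 160^(32+16+8+1) ≡ 29 (mod 227).
Check: 29² = 841 ≡ 160 (mod 227). The two roots are 29 and 198.

29, 198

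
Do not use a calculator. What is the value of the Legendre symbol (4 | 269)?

1

Pull out 2^2: since 269 ≡ 5 (mod 8), (2/269) = -1, so (2/269)^2 = +1.
Reached (1/269) = 1. Collecting the sign flips along the way, the symbol is +1.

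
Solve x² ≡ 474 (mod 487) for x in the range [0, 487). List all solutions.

Since 487 ≡ 3 (mod 4), a square root of 474 is 474^((487+1)/4) = 474^122 mod 487.
Repeated squaring: 474^2≡169, 474^4≡315, 474^8≡364, 474^16≡32, 474^32≡50, 474^64≡65 (mod 487).
474^122 = 474^(64+32+16+8+2) ≡ 31 (mod 487).
Check: 31² = 961 ≡ 474 (mod 487). The two roots are 31 and 456.

31, 456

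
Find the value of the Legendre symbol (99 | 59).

First reduce: 99 ≡ 40 (mod 59).
Pull out 2^3: since 59 ≡ 3 (mod 8), (2/59) = -1, so (2/59)^3 = -1.
Reciprocity: 5 ≡ 1 and 59 ≡ 3 (mod 4), so (5/59) = +(59/5).
Reduce top mod 5: now compute (4/5).
Pull out 2^2: since 5 ≡ 5 (mod 8), (2/5) = -1, so (2/5)^2 = +1.
Reached (1/5) = 1. Collecting the sign flips along the way, the symbol is -1.

-1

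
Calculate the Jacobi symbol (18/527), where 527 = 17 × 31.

1

Pull out 2: since 527 ≡ 7 (mod 8), (2/527) = +1.
Reciprocity: 9 ≡ 1 and 527 ≡ 3 (mod 4), so (9/527) = +(527/9).
Reduce top mod 9: now compute (5/9).
Reciprocity: 5 ≡ 1 and 9 ≡ 1 (mod 4), so (5/9) = +(9/5).
Reduce top mod 5: now compute (4/5).
Pull out 2^2: since 5 ≡ 5 (mod 8), (2/5) = -1, so (2/5)^2 = +1.
Reached (1/5) = 1. Collecting the sign flips along the way, the symbol is +1.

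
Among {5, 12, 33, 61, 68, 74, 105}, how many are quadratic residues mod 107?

(5/107) = -1 → non-residue.
(12/107) = +1 → QR.
(33/107) = +1 → QR.
(61/107) = +1 → QR.
(68/107) = -1 → non-residue.
(74/107) = -1 → non-residue.
(105/107) = +1 → QR.
Total quadratic residues among the 7: 4.

4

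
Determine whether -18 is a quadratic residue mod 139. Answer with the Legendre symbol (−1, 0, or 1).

1

Euler's criterion: (-18/139) ≡ 121^69 (mod 139).
121^2 ≡ 46 (mod 139)
121^4 ≡ 31 (mod 139)
121^8 ≡ 127 (mod 139)
121^16 ≡ 5 (mod 139)
121^32 ≡ 25 (mod 139)
121^64 ≡ 69 (mod 139)
121^69 = 121^(64+4+1) ≡ 1 (mod 139).
Result is 1, so (-18/139) = 1.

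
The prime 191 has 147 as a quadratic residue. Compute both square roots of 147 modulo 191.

Since 191 ≡ 3 (mod 4), a square root of 147 is 147^((191+1)/4) = 147^48 mod 191.
Repeated squaring: 147^2≡26, 147^4≡103, 147^8≡104, 147^16≡120, 147^32≡75 (mod 191).
147^48 = 147^(32+16) ≡ 23 (mod 191).
Check: 23² = 529 ≡ 147 (mod 191). The two roots are 23 and 168.

23, 168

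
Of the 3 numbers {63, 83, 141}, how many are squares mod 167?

2

(63/167) = +1 → QR.
(83/167) = -1 → non-residue.
(141/167) = +1 → QR.
Total quadratic residues among the 3: 2.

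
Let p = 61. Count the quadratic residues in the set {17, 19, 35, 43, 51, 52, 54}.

2

(17/61) = -1 → non-residue.
(19/61) = +1 → QR.
(35/61) = -1 → non-residue.
(43/61) = -1 → non-residue.
(51/61) = -1 → non-residue.
(52/61) = +1 → QR.
(54/61) = -1 → non-residue.
Total quadratic residues among the 7: 2.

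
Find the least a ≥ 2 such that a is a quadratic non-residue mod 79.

(2/79) = +1, so 2 is a residue.
(3/79) = −1, so 3 is the smallest positive non-residue mod 79.

3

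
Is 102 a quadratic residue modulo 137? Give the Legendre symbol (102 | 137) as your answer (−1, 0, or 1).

Pull out 2: since 137 ≡ 1 (mod 8), (2/137) = +1.
Reciprocity: 51 ≡ 3 and 137 ≡ 1 (mod 4), so (51/137) = +(137/51).
Reduce top mod 51: now compute (35/51).
Reciprocity: 35 ≡ 3 and 51 ≡ 3 (mod 4), so (35/51) = −(51/35).
Reduce top mod 35: now compute (16/35).
Pull out 2^4: since 35 ≡ 3 (mod 8), (2/35) = -1, so (2/35)^4 = +1.
Reached (1/35) = 1. Collecting the sign flips along the way, the symbol is -1.

-1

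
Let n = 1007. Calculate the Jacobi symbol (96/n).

Pull out 2^5: since 1007 ≡ 7 (mod 8), (2/1007) = +1, so (2/1007)^5 = +1.
Reciprocity: 3 ≡ 3 and 1007 ≡ 3 (mod 4), so (3/1007) = −(1007/3).
Reduce top mod 3: now compute (2/3).
Pull out 2: since 3 ≡ 3 (mod 8), (2/3) = -1.
Reached (1/3) = 1. Collecting the sign flips along the way, the symbol is +1.

1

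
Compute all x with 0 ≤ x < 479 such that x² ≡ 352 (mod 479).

205, 274

Since 479 ≡ 3 (mod 4), a square root of 352 is 352^((479+1)/4) = 352^120 mod 479.
Repeated squaring: 352^2≡322, 352^4≡220, 352^8≡21, 352^16≡441, 352^32≡7, 352^64≡49 (mod 479).
352^120 = 352^(64+32+16+8) ≡ 274 (mod 479).
Check: 274² = 75076 ≡ 352 (mod 479). The two roots are 205 and 274.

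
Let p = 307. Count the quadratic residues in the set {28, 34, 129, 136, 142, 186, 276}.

3

(28/307) = +1 → QR.
(34/307) = -1 → non-residue.
(129/307) = +1 → QR.
(136/307) = -1 → non-residue.
(142/307) = -1 → non-residue.
(186/307) = -1 → non-residue.
(276/307) = +1 → QR.
Total quadratic residues among the 7: 3.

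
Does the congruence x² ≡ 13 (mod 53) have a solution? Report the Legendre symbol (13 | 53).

Euler's criterion: (13/53) ≡ 13^26 (mod 53).
13^2 ≡ 10 (mod 53)
13^4 ≡ 47 (mod 53)
13^8 ≡ 36 (mod 53)
13^16 ≡ 24 (mod 53)
13^26 = 13^(16+8+2) ≡ 1 (mod 53).
Result is 1, so (13/53) = 1.

1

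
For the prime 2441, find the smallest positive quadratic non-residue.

3

(2/2441) = +1, so 2 is a residue.
(3/2441) = −1, so 3 is the smallest positive non-residue mod 2441.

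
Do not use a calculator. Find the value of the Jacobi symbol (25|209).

1

Reciprocity: 25 ≡ 1 and 209 ≡ 1 (mod 4), so (25/209) = +(209/25).
Reduce top mod 25: now compute (9/25).
Reciprocity: 9 ≡ 1 and 25 ≡ 1 (mod 4), so (9/25) = +(25/9).
Reduce top mod 9: now compute (7/9).
Reciprocity: 7 ≡ 3 and 9 ≡ 1 (mod 4), so (7/9) = +(9/7).
Reduce top mod 7: now compute (2/7).
Pull out 2: since 7 ≡ 7 (mod 8), (2/7) = +1.
Reached (1/7) = 1. Collecting the sign flips along the way, the symbol is +1.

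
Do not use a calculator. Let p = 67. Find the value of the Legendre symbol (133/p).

First reduce: 133 ≡ 66 (mod 67).
Pull out 2: since 67 ≡ 3 (mod 8), (2/67) = -1.
Reciprocity: 33 ≡ 1 and 67 ≡ 3 (mod 4), so (33/67) = +(67/33).
Reduce top mod 33: now compute (1/33).
Reached (1/33) = 1. Collecting the sign flips along the way, the symbol is -1.

-1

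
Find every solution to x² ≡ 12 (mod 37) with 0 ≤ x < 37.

37 ≡ 1 (mod 4), so we find a root by search.
Trying successive values, 7² = 49 ≡ 12 (mod 37). The other root is 37 − 7 = 30.

7, 30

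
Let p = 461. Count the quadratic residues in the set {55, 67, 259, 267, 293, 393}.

(55/461) = -1 → non-residue.
(67/461) = +1 → QR.
(259/461) = +1 → QR.
(267/461) = -1 → non-residue.
(293/461) = -1 → non-residue.
(393/461) = +1 → QR.
Total quadratic residues among the 6: 3.

3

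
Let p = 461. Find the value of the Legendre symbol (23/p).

Reciprocity: 23 ≡ 3 and 461 ≡ 1 (mod 4), so (23/461) = +(461/23).
Reduce top mod 23: now compute (1/23).
Reached (1/23) = 1. Collecting the sign flips along the way, the symbol is +1.

1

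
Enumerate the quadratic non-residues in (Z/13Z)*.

2 5 6 7 8 11

Square k = 1,…,6 (k and 13−k give the same square):
1²=1, 2²=4, 3²=9, 4²≡3, 5²≡12, 6²≡10 (mod 13).
The residues are {1, 3, 4, 9, 10, 12}; the non-residues are the remaining 6 nonzero classes.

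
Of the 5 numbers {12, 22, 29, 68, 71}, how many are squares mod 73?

2

(12/73) = +1 → QR.
(22/73) = -1 → non-residue.
(29/73) = -1 → non-residue.
(68/73) = -1 → non-residue.
(71/73) = +1 → QR.
Total quadratic residues among the 5: 2.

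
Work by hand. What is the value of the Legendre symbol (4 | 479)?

1

Pull out 2^2: since 479 ≡ 7 (mod 8), (2/479) = +1, so (2/479)^2 = +1.
Reached (1/479) = 1. Collecting the sign flips along the way, the symbol is +1.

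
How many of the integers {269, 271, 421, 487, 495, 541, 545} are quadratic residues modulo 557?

3

(269/557) = -1 → non-residue.
(271/557) = -1 → non-residue.
(421/557) = -1 → non-residue.
(487/557) = +1 → QR.
(495/557) = +1 → QR.
(541/557) = +1 → QR.
(545/557) = -1 → non-residue.
Total quadratic residues among the 7: 3.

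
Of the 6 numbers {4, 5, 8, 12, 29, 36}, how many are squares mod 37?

(4/37) = +1 → QR.
(5/37) = -1 → non-residue.
(8/37) = -1 → non-residue.
(12/37) = +1 → QR.
(29/37) = -1 → non-residue.
(36/37) = +1 → QR.
Total quadratic residues among the 6: 3.

3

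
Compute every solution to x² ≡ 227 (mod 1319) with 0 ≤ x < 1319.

277, 1042

Since 1319 ≡ 3 (mod 4), a square root of 227 is 227^((1319+1)/4) = 227^330 mod 1319.
Repeated squaring: 227^2≡88, 227^4≡1149, 227^8≡1201, 227^16≡734, 227^32≡604, 227^64≡772, 227^128≡1115, 227^256≡727 (mod 1319).
227^330 = 227^(256+64+8+2) ≡ 277 (mod 1319).
Check: 277² = 76729 ≡ 227 (mod 1319). The two roots are 277 and 1042.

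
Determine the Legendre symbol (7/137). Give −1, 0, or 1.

1

Reciprocity: 7 ≡ 3 and 137 ≡ 1 (mod 4), so (7/137) = +(137/7).
Reduce top mod 7: now compute (4/7).
Pull out 2^2: since 7 ≡ 7 (mod 8), (2/7) = +1, so (2/7)^2 = +1.
Reached (1/7) = 1. Collecting the sign flips along the way, the symbol is +1.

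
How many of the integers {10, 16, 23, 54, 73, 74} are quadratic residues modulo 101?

(10/101) = -1 → non-residue.
(16/101) = +1 → QR.
(23/101) = +1 → QR.
(54/101) = +1 → QR.
(73/101) = -1 → non-residue.
(74/101) = -1 → non-residue.
Total quadratic residues among the 6: 3.

3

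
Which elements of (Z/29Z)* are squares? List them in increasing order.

1 4 5 6 7 9 13 16 20 22 23 24 25 28

Square k = 1,…,14 (k and 29−k give the same square):
1²=1, 2²=4, 3²=9, 4²=16, 5²=25, 6²≡7, 7²≡20, 8²≡6, 9²≡23, 10²≡13, 11²≡5, 12²≡28, 13²≡24, 14²≡22 (mod 29).
So the quadratic residues mod 29 are {1, 4, 5, 6, 7, 9, 13, 16, 20, 22, 23, 24, 25, 28}.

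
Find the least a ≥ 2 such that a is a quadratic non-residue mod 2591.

(2/2591) = +1, so 2 is a residue.
(3/2591) = +1, so 3 is a residue.
(4/2591) = +1, so 4 is a residue.
(5/2591) = +1, so 5 is a residue.
(6/2591) = +1, so 6 is a residue.
(7/2591) = −1, so 7 is the smallest positive non-residue mod 2591.

7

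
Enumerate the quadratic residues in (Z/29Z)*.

Square k = 1,…,14 (k and 29−k give the same square):
1²=1, 2²=4, 3²=9, 4²=16, 5²=25, 6²≡7, 7²≡20, 8²≡6, 9²≡23, 10²≡13, 11²≡5, 12²≡28, 13²≡24, 14²≡22 (mod 29).
So the quadratic residues mod 29 are {1, 4, 5, 6, 7, 9, 13, 16, 20, 22, 23, 24, 25, 28}.

1,4,5,6,7,9,13,16,20,22,23,24,25,28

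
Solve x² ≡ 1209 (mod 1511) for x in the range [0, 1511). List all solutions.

Since 1511 ≡ 3 (mod 4), a square root of 1209 is 1209^((1511+1)/4) = 1209^378 mod 1511.
Repeated squaring: 1209^2≡544, 1209^4≡1291, 1209^8≡48, 1209^16≡793, 1209^32≡273, 1209^64≡490, 1209^128≡1362, 1209^256≡1047 (mod 1511).
1209^378 = 1209^(256+64+32+16+8+2) ≡ 1347 (mod 1511).
Check: 1347² = 1814409 ≡ 1209 (mod 1511). The two roots are 164 and 1347.

164, 1347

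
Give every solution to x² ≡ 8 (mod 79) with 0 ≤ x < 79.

Since 79 ≡ 3 (mod 4), a square root of 8 is 8^((79+1)/4) = 8^20 mod 79.
Repeated squaring: 8^2≡64, 8^4≡67, 8^8≡65, 8^16≡38 (mod 79).
8^20 = 8^(16+4) ≡ 18 (mod 79).
Check: 18² = 324 ≡ 8 (mod 79). The two roots are 18 and 61.

18, 61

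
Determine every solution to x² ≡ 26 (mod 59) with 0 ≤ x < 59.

Since 59 ≡ 3 (mod 4), a square root of 26 is 26^((59+1)/4) = 26^15 mod 59.
Repeated squaring: 26^2≡27, 26^4≡21, 26^8≡28 (mod 59).
26^15 = 26^(8+4+2+1) ≡ 12 (mod 59).
Check: 12² = 144 ≡ 26 (mod 59). The two roots are 12 and 47.

12, 47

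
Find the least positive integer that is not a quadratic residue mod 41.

3

(2/41) = +1, so 2 is a residue.
(3/41) = −1, so 3 is the smallest positive non-residue mod 41.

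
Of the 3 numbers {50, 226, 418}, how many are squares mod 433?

1

(50/433) = +1 → QR.
(226/433) = -1 → non-residue.
(418/433) = -1 → non-residue.
Total quadratic residues among the 3: 1.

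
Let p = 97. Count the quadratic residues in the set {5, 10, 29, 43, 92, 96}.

(5/97) = -1 → non-residue.
(10/97) = -1 → non-residue.
(29/97) = -1 → non-residue.
(43/97) = +1 → QR.
(92/97) = -1 → non-residue.
(96/97) = +1 → QR.
Total quadratic residues among the 6: 2.

2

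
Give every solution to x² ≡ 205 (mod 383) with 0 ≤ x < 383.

72, 311

Since 383 ≡ 3 (mod 4), a square root of 205 is 205^((383+1)/4) = 205^96 mod 383.
Repeated squaring: 205^2≡278, 205^4≡301, 205^8≡213, 205^16≡175, 205^32≡368, 205^64≡225 (mod 383).
205^96 = 205^(64+32) ≡ 72 (mod 383).
Check: 72² = 5184 ≡ 205 (mod 383). The two roots are 72 and 311.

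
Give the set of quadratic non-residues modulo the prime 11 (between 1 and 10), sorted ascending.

Square k = 1,…,5 (k and 11−k give the same square):
1²=1, 2²=4, 3²=9, 4²≡5, 5²≡3 (mod 11).
The residues are {1, 3, 4, 5, 9}; the non-residues are the remaining 5 nonzero classes.

2 6 7 8 10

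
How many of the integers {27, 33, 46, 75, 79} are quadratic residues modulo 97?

(27/97) = +1 → QR.
(33/97) = +1 → QR.
(46/97) = -1 → non-residue.
(75/97) = +1 → QR.
(79/97) = +1 → QR.
Total quadratic residues among the 5: 4.

4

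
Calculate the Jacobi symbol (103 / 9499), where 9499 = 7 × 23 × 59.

-1

Reciprocity: 103 ≡ 3 and 9499 ≡ 3 (mod 4), so (103/9499) = −(9499/103).
Reduce top mod 103: now compute (23/103).
Reciprocity: 23 ≡ 3 and 103 ≡ 3 (mod 4), so (23/103) = −(103/23).
Reduce top mod 23: now compute (11/23).
Reciprocity: 11 ≡ 3 and 23 ≡ 3 (mod 4), so (11/23) = −(23/11).
Reduce top mod 11: now compute (1/11).
Reached (1/11) = 1. Collecting the sign flips along the way, the symbol is -1.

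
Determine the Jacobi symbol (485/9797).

Reciprocity: 485 ≡ 1 and 9797 ≡ 1 (mod 4), so (485/9797) = +(9797/485).
Reduce top mod 485: now compute (97/485).
Reciprocity: 97 ≡ 1 and 485 ≡ 1 (mod 4), so (97/485) = +(485/97).
Reduce top mod 97: now compute (0/97).
Top reduces to 0: gcd > 1, so the symbol is 0.

0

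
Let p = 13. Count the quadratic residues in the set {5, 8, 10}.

1

(5/13) = -1 → non-residue.
(8/13) = -1 → non-residue.
(10/13) = +1 → QR.
Total quadratic residues among the 3: 1.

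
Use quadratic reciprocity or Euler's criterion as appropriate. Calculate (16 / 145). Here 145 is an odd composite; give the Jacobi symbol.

Pull out 2^4: since 145 ≡ 1 (mod 8), (2/145) = +1, so (2/145)^4 = +1.
Reached (1/145) = 1. Collecting the sign flips along the way, the symbol is +1.

1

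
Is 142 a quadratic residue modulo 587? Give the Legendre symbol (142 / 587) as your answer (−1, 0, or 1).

1

Pull out 2: since 587 ≡ 3 (mod 8), (2/587) = -1.
Reciprocity: 71 ≡ 3 and 587 ≡ 3 (mod 4), so (71/587) = −(587/71).
Reduce top mod 71: now compute (19/71).
Reciprocity: 19 ≡ 3 and 71 ≡ 3 (mod 4), so (19/71) = −(71/19).
Reduce top mod 19: now compute (14/19).
Pull out 2: since 19 ≡ 3 (mod 8), (2/19) = -1.
Reciprocity: 7 ≡ 3 and 19 ≡ 3 (mod 4), so (7/19) = −(19/7).
Reduce top mod 7: now compute (5/7).
Reciprocity: 5 ≡ 1 and 7 ≡ 3 (mod 4), so (5/7) = +(7/5).
Reduce top mod 5: now compute (2/5).
Pull out 2: since 5 ≡ 5 (mod 8), (2/5) = -1.
Reached (1/5) = 1. Collecting the sign flips along the way, the symbol is +1.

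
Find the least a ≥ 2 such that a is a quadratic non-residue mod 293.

2

(2/293) = −1, so 2 is the smallest positive non-residue mod 293.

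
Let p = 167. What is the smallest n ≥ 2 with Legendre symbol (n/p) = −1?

5

(2/167) = +1, so 2 is a residue.
(3/167) = +1, so 3 is a residue.
(4/167) = +1, so 4 is a residue.
(5/167) = −1, so 5 is the smallest positive non-residue mod 167.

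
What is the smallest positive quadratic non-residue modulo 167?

5

(2/167) = +1, so 2 is a residue.
(3/167) = +1, so 3 is a residue.
(4/167) = +1, so 4 is a residue.
(5/167) = −1, so 5 is the smallest positive non-residue mod 167.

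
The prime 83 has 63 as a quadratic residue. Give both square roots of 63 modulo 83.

Since 83 ≡ 3 (mod 4), a square root of 63 is 63^((83+1)/4) = 63^21 mod 83.
Repeated squaring: 63^2≡68, 63^4≡59, 63^8≡78, 63^16≡25 (mod 83).
63^21 = 63^(16+4+1) ≡ 48 (mod 83).
Check: 48² = 2304 ≡ 63 (mod 83). The two roots are 35 and 48.

35, 48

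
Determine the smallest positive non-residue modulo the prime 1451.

(2/1451) = −1, so 2 is the smallest positive non-residue mod 1451.

2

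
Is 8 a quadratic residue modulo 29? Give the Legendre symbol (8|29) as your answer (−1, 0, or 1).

-1

Euler's criterion: (8/29) ≡ 8^14 (mod 29).
8^2 ≡ 6 (mod 29)
8^4 ≡ 7 (mod 29)
8^8 ≡ 20 (mod 29)
8^14 = 8^(8+4+2) ≡ 28 (mod 29).
Result is 28 ≡ −1, so (8/29) = −1.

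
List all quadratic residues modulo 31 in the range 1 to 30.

Square k = 1,…,15 (k and 31−k give the same square):
1²=1, 2²=4, 3²=9, 4²=16, 5²=25, 6²≡5, 7²≡18, 8²≡2, 9²≡19, 10²≡7, 11²≡28, 12²≡20, 13²≡14, 14²≡10, 15²≡8 (mod 31).
So the quadratic residues mod 31 are {1, 2, 4, 5, 7, 8, 9, 10, 14, 16, 18, 19, 20, 25, 28}.

1, 2, 4, 5, 7, 8, 9, 10, 14, 16, 18, 19, 20, 25, 28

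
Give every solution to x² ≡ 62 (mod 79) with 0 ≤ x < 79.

33, 46

Since 79 ≡ 3 (mod 4), a square root of 62 is 62^((79+1)/4) = 62^20 mod 79.
Repeated squaring: 62^2≡52, 62^4≡18, 62^8≡8, 62^16≡64 (mod 79).
62^20 = 62^(16+4) ≡ 46 (mod 79).
Check: 46² = 2116 ≡ 62 (mod 79). The two roots are 33 and 46.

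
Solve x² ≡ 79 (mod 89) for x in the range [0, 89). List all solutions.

89 ≡ 1 (mod 4), so we find a root by search.
Trying successive values, 41² = 1681 ≡ 79 (mod 89). The other root is 89 − 41 = 48.

41, 48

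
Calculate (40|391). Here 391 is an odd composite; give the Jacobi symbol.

Pull out 2^3: since 391 ≡ 7 (mod 8), (2/391) = +1, so (2/391)^3 = +1.
Reciprocity: 5 ≡ 1 and 391 ≡ 3 (mod 4), so (5/391) = +(391/5).
Reduce top mod 5: now compute (1/5).
Reached (1/5) = 1. Collecting the sign flips along the way, the symbol is +1.

1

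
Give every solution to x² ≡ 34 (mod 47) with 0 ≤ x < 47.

9, 38

Since 47 ≡ 3 (mod 4), a square root of 34 is 34^((47+1)/4) = 34^12 mod 47.
Repeated squaring: 34^2≡28, 34^4≡32, 34^8≡37 (mod 47).
34^12 = 34^(8+4) ≡ 9 (mod 47).
Check: 9² = 81 ≡ 34 (mod 47). The two roots are 9 and 38.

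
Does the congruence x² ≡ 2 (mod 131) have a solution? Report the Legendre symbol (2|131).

-1

Pull out 2: since 131 ≡ 3 (mod 8), (2/131) = -1.
Reached (1/131) = 1. Collecting the sign flips along the way, the symbol is -1.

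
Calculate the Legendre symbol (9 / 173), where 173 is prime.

Euler's criterion: (9/173) ≡ 9^86 (mod 173).
9^2 ≡ 81 (mod 173)
9^4 ≡ 160 (mod 173)
9^8 ≡ 169 (mod 173)
9^16 ≡ 16 (mod 173)
9^32 ≡ 83 (mod 173)
9^64 ≡ 142 (mod 173)
9^86 = 9^(64+16+4+2) ≡ 1 (mod 173).
Result is 1, so (9/173) = 1.

1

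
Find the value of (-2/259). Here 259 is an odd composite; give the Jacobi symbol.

1

First reduce: -2 ≡ 257 (mod 259).
Reciprocity: 257 ≡ 1 and 259 ≡ 3 (mod 4), so (257/259) = +(259/257).
Reduce top mod 257: now compute (2/257).
Pull out 2: since 257 ≡ 1 (mod 8), (2/257) = +1.
Reached (1/257) = 1. Collecting the sign flips along the way, the symbol is +1.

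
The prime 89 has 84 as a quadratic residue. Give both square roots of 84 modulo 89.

89 ≡ 1 (mod 4), so we find a root by search.
Trying successive values, 23² = 529 ≡ 84 (mod 89). The other root is 89 − 23 = 66.

23, 66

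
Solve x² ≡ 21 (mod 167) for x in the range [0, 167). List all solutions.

Since 167 ≡ 3 (mod 4), a square root of 21 is 21^((167+1)/4) = 21^42 mod 167.
Repeated squaring: 21^2≡107, 21^4≡93, 21^8≡132, 21^16≡56, 21^32≡130 (mod 167).
21^42 = 21^(32+8+2) ≡ 122 (mod 167).
Check: 122² = 14884 ≡ 21 (mod 167). The two roots are 45 and 122.

45, 122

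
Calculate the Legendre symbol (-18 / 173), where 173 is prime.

-1

First reduce: -18 ≡ 155 (mod 173).
Reciprocity: 155 ≡ 3 and 173 ≡ 1 (mod 4), so (155/173) = +(173/155).
Reduce top mod 155: now compute (18/155).
Pull out 2: since 155 ≡ 3 (mod 8), (2/155) = -1.
Reciprocity: 9 ≡ 1 and 155 ≡ 3 (mod 4), so (9/155) = +(155/9).
Reduce top mod 9: now compute (2/9).
Pull out 2: since 9 ≡ 1 (mod 8), (2/9) = +1.
Reached (1/9) = 1. Collecting the sign flips along the way, the symbol is -1.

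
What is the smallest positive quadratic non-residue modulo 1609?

(2/1609) = +1, so 2 is a residue.
(3/1609) = +1, so 3 is a residue.
(4/1609) = +1, so 4 is a residue.
(5/1609) = +1, so 5 is a residue.
(6/1609) = +1, so 6 is a residue.
(7/1609) = −1, so 7 is the smallest positive non-residue mod 1609.

7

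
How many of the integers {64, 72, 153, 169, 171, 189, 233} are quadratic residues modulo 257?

5

(64/257) = +1 → QR.
(72/257) = +1 → QR.
(153/257) = +1 → QR.
(169/257) = +1 → QR.
(171/257) = -1 → non-residue.
(189/257) = +1 → QR.
(233/257) = -1 → non-residue.
Total quadratic residues among the 7: 5.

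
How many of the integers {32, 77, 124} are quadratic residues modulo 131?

1

(32/131) = -1 → non-residue.
(77/131) = +1 → QR.
(124/131) = -1 → non-residue.
Total quadratic residues among the 3: 1.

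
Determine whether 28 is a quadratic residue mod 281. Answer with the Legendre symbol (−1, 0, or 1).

1

Pull out 2^2: since 281 ≡ 1 (mod 8), (2/281) = +1, so (2/281)^2 = +1.
Reciprocity: 7 ≡ 3 and 281 ≡ 1 (mod 4), so (7/281) = +(281/7).
Reduce top mod 7: now compute (1/7).
Reached (1/7) = 1. Collecting the sign flips along the way, the symbol is +1.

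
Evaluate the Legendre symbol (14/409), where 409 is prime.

-1

Pull out 2: since 409 ≡ 1 (mod 8), (2/409) = +1.
Reciprocity: 7 ≡ 3 and 409 ≡ 1 (mod 4), so (7/409) = +(409/7).
Reduce top mod 7: now compute (3/7).
Reciprocity: 3 ≡ 3 and 7 ≡ 3 (mod 4), so (3/7) = −(7/3).
Reduce top mod 3: now compute (1/3).
Reached (1/3) = 1. Collecting the sign flips along the way, the symbol is -1.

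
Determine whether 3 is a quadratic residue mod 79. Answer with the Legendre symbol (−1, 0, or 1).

Reciprocity: 3 ≡ 3 and 79 ≡ 3 (mod 4), so (3/79) = −(79/3).
Reduce top mod 3: now compute (1/3).
Reached (1/3) = 1. Collecting the sign flips along the way, the symbol is -1.

-1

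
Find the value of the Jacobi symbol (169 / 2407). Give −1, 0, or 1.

Reciprocity: 169 ≡ 1 and 2407 ≡ 3 (mod 4), so (169/2407) = +(2407/169).
Reduce top mod 169: now compute (41/169).
Reciprocity: 41 ≡ 1 and 169 ≡ 1 (mod 4), so (41/169) = +(169/41).
Reduce top mod 41: now compute (5/41).
Reciprocity: 5 ≡ 1 and 41 ≡ 1 (mod 4), so (5/41) = +(41/5).
Reduce top mod 5: now compute (1/5).
Reached (1/5) = 1. Collecting the sign flips along the way, the symbol is +1.

1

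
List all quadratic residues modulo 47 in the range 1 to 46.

Square k = 1,…,23 (k and 47−k give the same square):
1²=1, 2²=4, 3²=9, 4²=16, 5²=25, 6²=36, 7²≡2, 8²≡17, 9²≡34, 10²≡6, 11²≡27, 12²≡3, 13²≡28, 14²≡8, 15²≡37, 16²≡21, 17²≡7, 18²≡42, 19²≡32, 20²≡24, 21²≡18, 22²≡14, 23²≡12 (mod 47).
So the quadratic residues mod 47 are {1, 2, 3, 4, 6, 7, 8, 9, 12, 14, 16, 17, 18, 21, 24, 25, 27, 28, 32, 34, 36, 37, 42}.

1,2,3,4,6,7,8,9,12,14,16,17,18,21,24,25,27,28,32,34,36,37,42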